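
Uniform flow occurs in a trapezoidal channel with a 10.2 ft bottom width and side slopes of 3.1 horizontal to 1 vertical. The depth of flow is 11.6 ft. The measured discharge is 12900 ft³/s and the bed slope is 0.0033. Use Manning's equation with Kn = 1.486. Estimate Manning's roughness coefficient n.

With bottom width b = 10.2 ft and side slope z = 3.1: A = (b + zy)y = (10.2 + 3.1×11.6)×11.6 = 535.5 ft²; P = b + 2y√(1+z²) = 10.2 + 2×11.6×3.257 = 85.77 ft.
Hydraulic radius R = A/P = 535.5/85.77 = 6.243 ft.
Rearranging Manning's equation: n = (1.486/Q) A R^(2/3) S^(1/2) = (1.486/12900) × 535.5 × 6.243^(2/3) × √0.0033 = 0.012.

n = 0.012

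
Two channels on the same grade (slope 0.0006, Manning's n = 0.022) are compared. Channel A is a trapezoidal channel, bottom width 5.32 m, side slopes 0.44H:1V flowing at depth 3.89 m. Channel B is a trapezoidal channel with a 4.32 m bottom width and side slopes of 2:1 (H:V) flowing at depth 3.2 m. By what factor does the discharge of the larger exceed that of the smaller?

1.2

Channel A: With bottom width b = 5.32 m and side slope z = 0.44: A = (b + zy)y = (5.32 + 0.44×3.89)×3.89 = 27.35 m²; P = b + 2y√(1+z²) = 5.32 + 2×3.89×1.093 = 13.82 m. Hydraulic radius R = A/P = 27.35/13.82 = 1.979 m. Q_A = (1/0.022)·27.35·1.979^(2/3)·√0.0006 = 48.01 m³/s.
Channel B: With bottom width b = 4.32 m and side slope z = 2: A = (b + zy)y = (4.32 + 2×3.2)×3.2 = 34.3 m²; P = b + 2y√(1+z²) = 4.32 + 2×3.2×2.236 = 18.63 m. Hydraulic radius R = A/P = 34.3/18.63 = 1.841 m. Q_B = (1/0.022)·34.3·1.841^(2/3)·√0.0006 = 57.38 m³/s.
The larger discharge is 57.38 m³/s and the smaller is 48.01 m³/s; the ratio is 1.2.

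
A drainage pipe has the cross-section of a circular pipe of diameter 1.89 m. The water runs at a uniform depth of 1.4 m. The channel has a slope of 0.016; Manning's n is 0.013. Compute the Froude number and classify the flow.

supercritical

For a circular section of diameter D = 1.89 m at depth y = 1.4 m, the central angle is θ = 2 arccos(1 − 2y/D) = 4.146 rad. Then A = (D²/8)(θ − sin θ) = 2.228 m² and P = Dθ/2 = 3.918 m.
Hydraulic radius R = A/P = 2.228/3.918 = 0.5687 m.
V = (1/n) R^(2/3) √S = (1/0.013) × 0.5687^(2/3) × √0.016 = 6.679 m/s. Hydraulic depth D_h = A/T = 2.228/1.657 = 1.345 m.
Froude number Fr = V/√(g·D_h) = 6.679/√(9.81×1.345) = 1.84, which is greater than 1, so the flow is supercritical.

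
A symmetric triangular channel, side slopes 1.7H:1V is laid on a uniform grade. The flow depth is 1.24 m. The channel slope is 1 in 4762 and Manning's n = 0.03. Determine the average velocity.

For a triangular section with side slope z = 1.7: A = zy² = 1.7×1.24² = 2.614 m²; P = 2y√(1+z²) = 2×1.24×1.972 = 4.891 m.
Hydraulic radius R = A/P = 2.614/4.891 = 0.5344 m.
From Manning's equation, V = (1/n) R^(2/3) S^(1/2) = (1/0.03) × 0.5344^(2/3) × 0.00021^(1/2) = 0.318 m/s.

V = 0.318 m/s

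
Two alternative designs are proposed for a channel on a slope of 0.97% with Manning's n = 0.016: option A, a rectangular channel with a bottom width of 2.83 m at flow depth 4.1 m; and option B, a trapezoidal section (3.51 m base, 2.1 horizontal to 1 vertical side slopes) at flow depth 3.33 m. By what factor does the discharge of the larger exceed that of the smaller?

Channel A: Flow area A = b·y = 2.83 × 4.1 = 11.6 m². Wetted perimeter P = b + 2y = 2.83 + 2×4.1 = 11.03 m. Hydraulic radius R = A/P = 11.6/11.03 = 1.052 m. Q_A = (1/0.016)·11.6·1.052^(2/3)·√0.0097 = 73.88 m³/s.
Channel B: With bottom width b = 3.51 m and side slope z = 2.1: A = (b + zy)y = (3.51 + 2.1×3.33)×3.33 = 34.97 m²; P = b + 2y√(1+z²) = 3.51 + 2×3.33×2.326 = 19 m. Hydraulic radius R = A/P = 34.97/19 = 1.841 m. Q_B = (1/0.016)·34.97·1.841^(2/3)·√0.0097 = 323.4 m³/s.
The larger discharge is 323.4 m³/s and the smaller is 73.88 m³/s; the ratio is 4.38.

4.38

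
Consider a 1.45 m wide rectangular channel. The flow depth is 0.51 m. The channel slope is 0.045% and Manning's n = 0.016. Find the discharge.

Q = 0.439 m³/s

Flow area A = b·y = 1.45 × 0.51 = 0.7395 m². Wetted perimeter P = b + 2y = 1.45 + 2×0.51 = 2.47 m.
Hydraulic radius R = A/P = 0.7395/2.47 = 0.2994 m.
Manning's equation: Q = (1/n) A R^(2/3) S^(1/2) = (1/0.016) × 0.7395 × 0.2994^(2/3) × 0.00045^(1/2) = 0.439 m³/s.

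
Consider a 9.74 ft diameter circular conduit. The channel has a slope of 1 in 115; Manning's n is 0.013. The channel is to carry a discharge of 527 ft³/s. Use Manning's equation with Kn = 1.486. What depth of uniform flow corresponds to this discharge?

Manning's equation rearranged: A R^(2/3) = nQ / (1.486·√S) = 0.013 × 527 / (1.486 × √0.008696) = 49.44.
Try y = 3.01 ft: A R^(2/3) = 27.97 — short.
Try y = 4.08 ft: A R^(2/3) = 49.42 — close enough.

y_n = 4.08 ft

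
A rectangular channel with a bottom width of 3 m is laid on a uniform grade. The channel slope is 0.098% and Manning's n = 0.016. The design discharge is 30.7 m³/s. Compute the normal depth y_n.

y_n = 4.79 m

Manning's equation rearranged: A R^(2/3) = nQ / (1·√S) = 0.016 × 30.7 / (√0.00098) = 15.69.
Try y = 3.6 m: A R^(2/3) = 11.22 — low.
Try y = 5.32 m: A R^(2/3) = 17.72 — high.
Try y = 4.79 m: A R^(2/3) = 15.7 — close enough.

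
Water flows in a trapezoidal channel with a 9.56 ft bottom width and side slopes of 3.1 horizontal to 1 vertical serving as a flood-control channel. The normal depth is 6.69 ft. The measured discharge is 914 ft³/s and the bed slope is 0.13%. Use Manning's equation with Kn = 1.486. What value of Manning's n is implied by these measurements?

With bottom width b = 9.56 ft and side slope z = 3.1: A = (b + zy)y = (9.56 + 3.1×6.69)×6.69 = 202.7 ft²; P = b + 2y√(1+z²) = 9.56 + 2×6.69×3.257 = 53.14 ft.
Hydraulic radius R = A/P = 202.7/53.14 = 3.814 ft.
Rearranging Manning's equation: n = (1.486/Q) A R^(2/3) S^(1/2) = (1.486/914) × 202.7 × 3.814^(2/3) × √0.0013 = 0.029.

n = 0.029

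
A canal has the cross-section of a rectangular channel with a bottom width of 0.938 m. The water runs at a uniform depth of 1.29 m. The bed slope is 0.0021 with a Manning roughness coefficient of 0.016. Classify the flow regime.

Flow area A = b·y = 0.938 × 1.29 = 1.21 m². Wetted perimeter P = b + 2y = 0.938 + 2×1.29 = 3.518 m.
Hydraulic radius R = A/P = 1.21/3.518 = 0.344 m.
V = (1/n) R^(2/3) √S = (1/0.016) × 0.344^(2/3) × √0.0021 = 1.406 m/s. Hydraulic depth D_h = A/T = 1.21/0.938 = 1.29 m.
Froude number Fr = V/√(g·D_h) = 1.406/√(9.81×1.29) = 0.395, which is less than 1, so the flow is subcritical.

subcritical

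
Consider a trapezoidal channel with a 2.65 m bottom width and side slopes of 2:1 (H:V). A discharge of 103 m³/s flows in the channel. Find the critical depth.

At critical depth, Q² T / (g A³) = 1, i.e. A³/T = Q²/g = 103²/9.81 = 1081.
At y = 2.16 m: A³/T = 302.2 — short.
At y = 3.27 m: A³/T = 1725 — over.
At y = 2.93 m: A³/T = 1079 — close enough.

y_c = 2.93 m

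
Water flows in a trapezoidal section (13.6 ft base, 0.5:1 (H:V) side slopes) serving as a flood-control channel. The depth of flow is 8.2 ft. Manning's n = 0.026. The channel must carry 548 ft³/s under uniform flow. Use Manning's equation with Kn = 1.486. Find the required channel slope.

S = 0.00058

With bottom width b = 13.6 ft and side slope z = 0.5: A = (b + zy)y = (13.6 + 0.5×8.2)×8.2 = 145.1 ft²; P = b + 2y√(1+z²) = 13.6 + 2×8.2×1.118 = 31.94 ft.
Hydraulic radius R = A/P = 145.1/31.94 = 4.545 ft.
From Manning's equation, S = [nQ / (1.486 A R^(2/3))]² = [0.026 × 548 / (1.486 × 145.1 × 4.545^(2/3))]² = 0.00058.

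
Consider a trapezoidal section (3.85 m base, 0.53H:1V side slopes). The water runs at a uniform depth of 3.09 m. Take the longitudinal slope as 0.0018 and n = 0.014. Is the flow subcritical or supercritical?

subcritical

With bottom width b = 3.85 m and side slope z = 0.53: A = (b + zy)y = (3.85 + 0.53×3.09)×3.09 = 16.96 m²; P = b + 2y√(1+z²) = 3.85 + 2×3.09×1.132 = 10.84 m.
Hydraulic radius R = A/P = 16.96/10.84 = 1.564 m.
V = (1/n) R^(2/3) √S = (1/0.014) × 1.564^(2/3) × √0.0018 = 4.083 m/s. Hydraulic depth D_h = A/T = 16.96/7.125 = 2.38 m.
Froude number Fr = V/√(g·D_h) = 4.083/√(9.81×2.38) = 0.845, which is less than 1, so the flow is subcritical.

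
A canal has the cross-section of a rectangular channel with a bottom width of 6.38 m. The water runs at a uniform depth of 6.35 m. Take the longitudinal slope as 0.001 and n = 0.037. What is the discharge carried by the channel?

Flow area A = b·y = 6.38 × 6.35 = 40.51 m². Wetted perimeter P = b + 2y = 6.38 + 2×6.35 = 19.08 m.
Hydraulic radius R = A/P = 40.51/19.08 = 2.123 m.
Manning's equation: Q = (1/n) A R^(2/3) S^(1/2) = (1/0.037) × 40.51 × 2.123^(2/3) × 0.001^(1/2) = 57.2 m³/s.

Q = 57.2 m³/s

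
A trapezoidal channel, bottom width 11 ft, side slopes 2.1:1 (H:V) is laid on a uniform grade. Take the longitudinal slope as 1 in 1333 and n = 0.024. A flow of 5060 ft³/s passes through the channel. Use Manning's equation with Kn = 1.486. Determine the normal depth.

Manning's equation rearranged: A R^(2/3) = nQ / (1.486·√S) = 0.024 × 5060 / (1.486 × √0.0007502) = 2984.
Try y = 17.9 ft: A R^(2/3) = 3826 — too large.
Try y = 16.1 ft: A R^(2/3) = 2981 — ≈ 2984.

y_n = 16.1 ft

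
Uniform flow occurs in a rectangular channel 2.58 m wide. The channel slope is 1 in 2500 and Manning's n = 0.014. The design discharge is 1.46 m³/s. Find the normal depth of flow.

Manning's equation rearranged: A R^(2/3) = nQ / (1·√S) = 0.014 × 1.46 / (√0.0004) = 1.022.
Trying y = 0.545 m: A R^(2/3) = 0.7417 — too small.
Trying y = 0.851 m: A R^(2/3) = 1.407 — too large.
Trying y = 0.68 m: A R^(2/3) = 1.023 — ≈ 1.022.

y_n = 0.68 m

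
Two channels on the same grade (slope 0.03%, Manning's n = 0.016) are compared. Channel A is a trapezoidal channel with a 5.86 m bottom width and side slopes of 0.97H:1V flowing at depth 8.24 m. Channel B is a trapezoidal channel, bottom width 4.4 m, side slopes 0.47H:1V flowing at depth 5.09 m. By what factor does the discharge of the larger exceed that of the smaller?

Channel A: With bottom width b = 5.86 m and side slope z = 0.97: A = (b + zy)y = (5.86 + 0.97×8.24)×8.24 = 114.1 m²; P = b + 2y√(1+z²) = 5.86 + 2×8.24×1.393 = 28.82 m. Hydraulic radius R = A/P = 114.1/28.82 = 3.961 m. Q_A = (1/0.016)·114.1·3.961^(2/3)·√0.0003 = 309.3 m³/s.
Channel B: With bottom width b = 4.4 m and side slope z = 0.47: A = (b + zy)y = (4.4 + 0.47×5.09)×5.09 = 34.57 m²; P = b + 2y√(1+z²) = 4.4 + 2×5.09×1.105 = 15.65 m. Hydraulic radius R = A/P = 34.57/15.65 = 2.209 m. Q_B = (1/0.016)·34.57·2.209^(2/3)·√0.0003 = 63.49 m³/s.
The larger discharge is 309.3 m³/s and the smaller is 63.49 m³/s; the ratio is 4.87.

4.87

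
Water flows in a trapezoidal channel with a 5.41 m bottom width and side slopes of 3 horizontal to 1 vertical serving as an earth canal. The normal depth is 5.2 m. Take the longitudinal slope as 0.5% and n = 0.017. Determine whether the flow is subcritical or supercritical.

supercritical

With bottom width b = 5.41 m and side slope z = 3: A = (b + zy)y = (5.41 + 3×5.2)×5.2 = 109.3 m²; P = b + 2y√(1+z²) = 5.41 + 2×5.2×3.162 = 38.3 m.
Hydraulic radius R = A/P = 109.3/38.3 = 2.853 m.
V = (1/n) R^(2/3) √S = (1/0.017) × 2.853^(2/3) × √0.005 = 8.366 m/s. Hydraulic depth D_h = A/T = 109.3/36.61 = 2.984 m.
Froude number Fr = V/√(g·D_h) = 8.366/√(9.81×2.984) = 1.55, which is greater than 1, so the flow is supercritical.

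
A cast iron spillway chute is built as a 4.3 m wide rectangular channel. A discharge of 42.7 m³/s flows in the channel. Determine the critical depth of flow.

y_c = 2.16 m

For a rectangular channel, critical depth y_c = (q²/g)^(1/3) where q = Q/b = 42.7/4.3 = 9.93 m²/s.
So y_c = (9.93²/9.81)^(1/3) = 2.16 m.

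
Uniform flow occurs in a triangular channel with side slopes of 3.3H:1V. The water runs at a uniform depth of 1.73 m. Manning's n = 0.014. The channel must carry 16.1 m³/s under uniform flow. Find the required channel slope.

S = 0.00067

For a triangular section with side slope z = 3.3: A = zy² = 3.3×1.73² = 9.877 m²; P = 2y√(1+z²) = 2×1.73×3.448 = 11.93 m.
Hydraulic radius R = A/P = 9.877/11.93 = 0.8278 m.
From Manning's equation, S = [nQ / (1 A R^(2/3))]² = [0.014 × 16.1 / (1 × 9.877 × 0.8278^(2/3))]² = 0.00067.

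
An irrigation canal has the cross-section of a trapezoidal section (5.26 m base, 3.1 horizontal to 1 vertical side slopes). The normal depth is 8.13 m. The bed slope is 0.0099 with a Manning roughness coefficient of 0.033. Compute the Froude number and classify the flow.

supercritical

With bottom width b = 5.26 m and side slope z = 3.1: A = (b + zy)y = (5.26 + 3.1×8.13)×8.13 = 247.7 m²; P = b + 2y√(1+z²) = 5.26 + 2×8.13×3.257 = 58.22 m.
Hydraulic radius R = A/P = 247.7/58.22 = 4.254 m.
V = (1/n) R^(2/3) √S = (1/0.033) × 4.254^(2/3) × √0.0099 = 7.916 m/s. Hydraulic depth D_h = A/T = 247.7/55.67 = 4.449 m.
Froude number Fr = V/√(g·D_h) = 7.916/√(9.81×4.449) = 1.2, which is greater than 1, so the flow is supercritical.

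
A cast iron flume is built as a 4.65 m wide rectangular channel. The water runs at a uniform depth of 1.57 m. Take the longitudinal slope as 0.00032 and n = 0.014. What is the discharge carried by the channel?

Q = 8.93 m³/s

Flow area A = b·y = 4.65 × 1.57 = 7.301 m². Wetted perimeter P = b + 2y = 4.65 + 2×1.57 = 7.79 m.
Hydraulic radius R = A/P = 7.301/7.79 = 0.9372 m.
Manning's equation: Q = (1/n) A R^(2/3) S^(1/2) = (1/0.014) × 7.301 × 0.9372^(2/3) × 0.00032^(1/2) = 8.93 m³/s.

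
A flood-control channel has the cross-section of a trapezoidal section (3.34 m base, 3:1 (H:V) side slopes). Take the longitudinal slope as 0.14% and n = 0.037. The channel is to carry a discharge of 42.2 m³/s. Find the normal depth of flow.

y_n = 2.73 m

Manning's equation rearranged: A R^(2/3) = nQ / (1·√S) = 0.037 × 42.2 / (√0.0014) = 41.73.
Trying y = 3.1 m: A R^(2/3) = 55.98 — over.
Trying y = 2.73 m: A R^(2/3) = 41.75 — matches.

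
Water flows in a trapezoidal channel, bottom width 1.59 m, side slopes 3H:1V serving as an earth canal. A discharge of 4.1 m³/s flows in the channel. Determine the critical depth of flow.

At critical depth, Q² T / (g A³) = 1, i.e. A³/T = Q²/g = 4.1²/9.81 = 1.714.
Try y = 0.664 m: A³/T = 2.414 — over.
Try y = 0.494 m: A³/T = 0.7675 — short.
Try y = 0.609 m: A³/T = 1.718 — close enough.

y_c = 0.609 m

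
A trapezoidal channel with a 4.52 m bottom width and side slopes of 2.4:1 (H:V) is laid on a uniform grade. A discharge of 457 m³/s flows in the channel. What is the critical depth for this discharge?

At critical depth, Q² T / (g A³) = 1, i.e. A³/T = Q²/g = 457²/9.81 = 21290.
Trying y = 4.38 m: A³/T = 11170 — too small.
Trying y = 5.57 m: A³/T = 31650 — too large.
Trying y = 5.09 m: A³/T = 21350 — matches.

y_c = 5.09 m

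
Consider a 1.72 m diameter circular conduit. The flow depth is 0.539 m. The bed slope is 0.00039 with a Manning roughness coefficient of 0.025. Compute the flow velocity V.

V = 0.358 m/s

For a circular section of diameter D = 1.72 m at depth y = 0.539 m, the central angle is θ = 2 arccos(1 − 2y/D) = 2.377 rad. Then A = (D²/8)(θ − sin θ) = 0.6227 m² and P = Dθ/2 = 2.044 m.
Hydraulic radius R = A/P = 0.6227/2.044 = 0.3047 m.
From Manning's equation, V = (1/n) R^(2/3) S^(1/2) = (1/0.025) × 0.3047^(2/3) × 0.00039^(1/2) = 0.358 m/s.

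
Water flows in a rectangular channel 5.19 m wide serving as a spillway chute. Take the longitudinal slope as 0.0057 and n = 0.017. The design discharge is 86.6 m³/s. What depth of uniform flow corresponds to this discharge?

y_n = 3.01 m

Manning's equation rearranged: A R^(2/3) = nQ / (1·√S) = 0.017 × 86.6 / (√0.0057) = 19.5.
Try y = 2.18 m: A R^(2/3) = 12.67 — low.
Try y = 3.28 m: A R^(2/3) = 21.8 — high.
Try y = 3.01 m: A R^(2/3) = 19.49 — close enough.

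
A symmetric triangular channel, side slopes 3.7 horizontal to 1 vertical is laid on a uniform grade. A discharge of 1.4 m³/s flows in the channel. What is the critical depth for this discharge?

y_c = 0.493 m

At critical depth, Q² T / (g A³) = 1, i.e. A³/T = Q²/g = 1.4²/9.81 = 0.1998.
Trying y = 0.402 m: A³/T = 0.07186 — low.
Trying y = 0.598 m: A³/T = 0.5235 — high.
Trying y = 0.493 m: A³/T = 0.1993 — matches.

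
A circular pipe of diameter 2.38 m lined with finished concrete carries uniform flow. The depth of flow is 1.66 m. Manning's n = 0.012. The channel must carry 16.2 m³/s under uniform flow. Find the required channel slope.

For a circular section of diameter D = 2.38 m at depth y = 1.66 m, the central angle is θ = 2 arccos(1 − 2y/D) = 3.954 rad. Then A = (D²/8)(θ − sin θ) = 3.313 m² and P = Dθ/2 = 4.705 m.
Hydraulic radius R = A/P = 3.313/4.705 = 0.7042 m.
From Manning's equation, S = [nQ / (1 A R^(2/3))]² = [0.012 × 16.2 / (1 × 3.313 × 0.7042^(2/3))]² = 0.00549.

S = 0.00549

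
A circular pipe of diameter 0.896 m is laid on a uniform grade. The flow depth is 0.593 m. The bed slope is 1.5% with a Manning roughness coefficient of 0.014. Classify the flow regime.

For a circular section of diameter D = 0.896 m at depth y = 0.593 m, the central angle is θ = 2 arccos(1 − 2y/D) = 3.801 rad. Then A = (D²/8)(θ − sin θ) = 0.4429 m² and P = Dθ/2 = 1.703 m.
Hydraulic radius R = A/P = 0.4429/1.703 = 0.2601 m.
V = (1/n) R^(2/3) √S = (1/0.014) × 0.2601^(2/3) × √0.015 = 3.565 m/s. Hydraulic depth D_h = A/T = 0.4429/0.8478 = 0.5224 m.
Froude number Fr = V/√(g·D_h) = 3.565/√(9.81×0.5224) = 1.57, which is greater than 1, so the flow is supercritical.

supercritical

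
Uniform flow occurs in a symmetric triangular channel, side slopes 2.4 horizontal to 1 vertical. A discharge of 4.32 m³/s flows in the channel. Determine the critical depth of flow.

y_c = 0.92 m

At critical depth, Q² T / (g A³) = 1, i.e. A³/T = Q²/g = 4.32²/9.81 = 1.902.
At y = 0.744 m: A³/T = 0.6565 — low.
At y = 1.07 m: A³/T = 4.039 — high.
At y = 0.92 m: A³/T = 1.898 — close enough.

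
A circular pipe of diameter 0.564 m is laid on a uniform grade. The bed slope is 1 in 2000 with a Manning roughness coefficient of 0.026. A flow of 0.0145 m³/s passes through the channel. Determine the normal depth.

y_n = 0.192 m

Manning's equation rearranged: A R^(2/3) = nQ / (1·√S) = 0.026 × 0.0145 / (√0.0005) = 0.01686.
Trying y = 0.215 m: A R^(2/3) = 0.02087 — too large.
Trying y = 0.142 m: A R^(2/3) = 0.009402 — too small.
Trying y = 0.192 m: A R^(2/3) = 0.01689 — matches.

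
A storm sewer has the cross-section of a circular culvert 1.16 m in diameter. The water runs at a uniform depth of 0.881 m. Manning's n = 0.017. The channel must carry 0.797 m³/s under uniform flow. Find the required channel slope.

S = 0.001

For a circular section of diameter D = 1.16 m at depth y = 0.881 m, the central angle is θ = 2 arccos(1 − 2y/D) = 4.233 rad. Then A = (D²/8)(θ − sin θ) = 0.8612 m² and P = Dθ/2 = 2.455 m.
Hydraulic radius R = A/P = 0.8612/2.455 = 0.3508 m.
From Manning's equation, S = [nQ / (1 A R^(2/3))]² = [0.017 × 0.797 / (1 × 0.8612 × 0.3508^(2/3))]² = 0.001.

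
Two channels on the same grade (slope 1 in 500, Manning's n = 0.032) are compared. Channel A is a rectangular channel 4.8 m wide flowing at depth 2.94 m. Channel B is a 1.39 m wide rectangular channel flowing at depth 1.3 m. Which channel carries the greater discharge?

Channel A: Flow area A = b·y = 4.8 × 2.94 = 14.11 m². Wetted perimeter P = b + 2y = 4.8 + 2×2.94 = 10.68 m. Hydraulic radius R = A/P = 14.11/10.68 = 1.321 m. Q_A = (1/0.032)·14.11·1.321^(2/3)·√0.002 = 23.75 m³/s.
Channel B: Flow area A = b·y = 1.39 × 1.3 = 1.807 m². Wetted perimeter P = b + 2y = 1.39 + 2×1.3 = 3.99 m. Hydraulic radius R = A/P = 1.807/3.99 = 0.4529 m. Q_B = (1/0.032)·1.807·0.4529^(2/3)·√0.002 = 1.489 m³/s.
Q_A = 23.75 m³/s vs Q_B = 1.489 m³/s, so channel A carries more.

channel A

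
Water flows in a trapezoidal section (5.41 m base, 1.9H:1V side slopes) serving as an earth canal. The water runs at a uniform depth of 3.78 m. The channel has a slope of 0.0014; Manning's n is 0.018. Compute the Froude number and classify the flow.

With bottom width b = 5.41 m and side slope z = 1.9: A = (b + zy)y = (5.41 + 1.9×3.78)×3.78 = 47.6 m²; P = b + 2y√(1+z²) = 5.41 + 2×3.78×2.147 = 21.64 m.
Hydraulic radius R = A/P = 47.6/21.64 = 2.199 m.
V = (1/n) R^(2/3) √S = (1/0.018) × 2.199^(2/3) × √0.0014 = 3.515 m/s. Hydraulic depth D_h = A/T = 47.6/19.77 = 2.407 m.
Froude number Fr = V/√(g·D_h) = 3.515/√(9.81×2.407) = 0.723, which is less than 1, so the flow is subcritical.

subcritical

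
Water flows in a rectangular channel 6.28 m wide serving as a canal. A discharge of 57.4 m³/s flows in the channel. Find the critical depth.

For a rectangular channel, critical depth y_c = (q²/g)^(1/3) where q = Q/b = 57.4/6.28 = 9.14 m²/s.
So y_c = (9.14²/9.81)^(1/3) = 2.04 m.

y_c = 2.04 m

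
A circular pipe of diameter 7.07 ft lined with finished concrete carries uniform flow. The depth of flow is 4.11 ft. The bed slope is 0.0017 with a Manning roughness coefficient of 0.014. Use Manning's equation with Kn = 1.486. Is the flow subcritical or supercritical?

subcritical

For a circular section of diameter D = 7.07 ft at depth y = 4.11 ft, the central angle is θ = 2 arccos(1 − 2y/D) = 3.468 rad. Then A = (D²/8)(θ − sin θ) = 23.68 ft² and P = Dθ/2 = 12.26 ft.
Hydraulic radius R = A/P = 23.68/12.26 = 1.931 ft.
V = (1.486/n) R^(2/3) √S = (1.486/0.014) × 1.931^(2/3) × √0.0017 = 6.787 ft/s. Hydraulic depth D_h = A/T = 23.68/6.976 = 3.394 ft.
Froude number Fr = V/√(g·D_h) = 6.787/√(32.2×3.394) = 0.649, which is less than 1, so the flow is subcritical.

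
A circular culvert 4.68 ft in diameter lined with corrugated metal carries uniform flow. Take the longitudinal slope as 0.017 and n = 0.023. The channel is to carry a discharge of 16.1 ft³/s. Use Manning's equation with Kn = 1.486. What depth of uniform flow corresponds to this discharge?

Manning's equation rearranged: A R^(2/3) = nQ / (1.486·√S) = 0.023 × 16.1 / (1.486 × √0.017) = 1.911.
Trying y = 1.1 ft: A R^(2/3) = 2.314 — too large.
Trying y = 1 ft: A R^(2/3) = 1.912 — close enough.

y_n = 1 ft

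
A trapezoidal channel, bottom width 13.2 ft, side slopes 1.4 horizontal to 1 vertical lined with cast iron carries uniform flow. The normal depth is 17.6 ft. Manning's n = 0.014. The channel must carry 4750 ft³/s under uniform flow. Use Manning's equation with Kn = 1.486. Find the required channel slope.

S = 0.00024

With bottom width b = 13.2 ft and side slope z = 1.4: A = (b + zy)y = (13.2 + 1.4×17.6)×17.6 = 666 ft²; P = b + 2y√(1+z²) = 13.2 + 2×17.6×1.72 = 73.76 ft.
Hydraulic radius R = A/P = 666/73.76 = 9.029 ft.
From Manning's equation, S = [nQ / (1.486 A R^(2/3))]² = [0.014 × 4750 / (1.486 × 666 × 9.029^(2/3))]² = 0.00024.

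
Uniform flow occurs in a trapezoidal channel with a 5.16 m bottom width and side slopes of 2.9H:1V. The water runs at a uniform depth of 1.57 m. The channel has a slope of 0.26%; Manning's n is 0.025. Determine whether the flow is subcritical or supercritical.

With bottom width b = 5.16 m and side slope z = 2.9: A = (b + zy)y = (5.16 + 2.9×1.57)×1.57 = 15.25 m²; P = b + 2y√(1+z²) = 5.16 + 2×1.57×3.068 = 14.79 m.
Hydraulic radius R = A/P = 15.25/14.79 = 1.031 m.
V = (1/n) R^(2/3) √S = (1/0.025) × 1.031^(2/3) × √0.0026 = 2.081 m/s. Hydraulic depth D_h = A/T = 15.25/14.27 = 1.069 m.
Froude number Fr = V/√(g·D_h) = 2.081/√(9.81×1.069) = 0.643, which is less than 1, so the flow is subcritical.

subcritical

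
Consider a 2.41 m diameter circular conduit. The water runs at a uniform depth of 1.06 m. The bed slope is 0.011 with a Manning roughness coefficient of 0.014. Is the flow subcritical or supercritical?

supercritical

For a circular section of diameter D = 2.41 m at depth y = 1.06 m, the central angle is θ = 2 arccos(1 − 2y/D) = 2.9 rad. Then A = (D²/8)(θ − sin θ) = 1.932 m² and P = Dθ/2 = 3.495 m.
Hydraulic radius R = A/P = 1.932/3.495 = 0.5529 m.
V = (1/n) R^(2/3) √S = (1/0.014) × 0.5529^(2/3) × √0.011 = 5.046 m/s. Hydraulic depth D_h = A/T = 1.932/2.392 = 0.8076 m.
Froude number Fr = V/√(g·D_h) = 5.046/√(9.81×0.8076) = 1.79, which is greater than 1, so the flow is supercritical.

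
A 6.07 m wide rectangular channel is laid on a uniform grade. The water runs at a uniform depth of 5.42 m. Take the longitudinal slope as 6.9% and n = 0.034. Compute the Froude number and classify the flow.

Flow area A = b·y = 6.07 × 5.42 = 32.9 m². Wetted perimeter P = b + 2y = 6.07 + 2×5.42 = 16.91 m.
Hydraulic radius R = A/P = 32.9/16.91 = 1.946 m.
V = (1/n) R^(2/3) √S = (1/0.034) × 1.946^(2/3) × √0.069 = 12.04 m/s. Hydraulic depth D_h = A/T = 32.9/6.07 = 5.42 m.
Froude number Fr = V/√(g·D_h) = 12.04/√(9.81×5.42) = 1.65, which is greater than 1, so the flow is supercritical.

supercritical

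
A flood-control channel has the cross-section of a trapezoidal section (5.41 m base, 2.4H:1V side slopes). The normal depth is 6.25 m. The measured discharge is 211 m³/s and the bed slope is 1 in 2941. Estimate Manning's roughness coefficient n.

n = 0.025

With bottom width b = 5.41 m and side slope z = 2.4: A = (b + zy)y = (5.41 + 2.4×6.25)×6.25 = 127.6 m²; P = b + 2y√(1+z²) = 5.41 + 2×6.25×2.6 = 37.91 m.
Hydraulic radius R = A/P = 127.6/37.91 = 3.365 m.
Rearranging Manning's equation: n = (1/Q) A R^(2/3) S^(1/2) = (1/211) × 127.6 × 3.365^(2/3) × √0.00034 = 0.025.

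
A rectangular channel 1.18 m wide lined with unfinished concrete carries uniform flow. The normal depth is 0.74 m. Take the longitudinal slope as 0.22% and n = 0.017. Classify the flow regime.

subcritical

Flow area A = b·y = 1.18 × 0.74 = 0.8732 m². Wetted perimeter P = b + 2y = 1.18 + 2×0.74 = 2.66 m.
Hydraulic radius R = A/P = 0.8732/2.66 = 0.3283 m.
V = (1/n) R^(2/3) √S = (1/0.017) × 0.3283^(2/3) × √0.0022 = 1.313 m/s. Hydraulic depth D_h = A/T = 0.8732/1.18 = 0.74 m.
Froude number Fr = V/√(g·D_h) = 1.313/√(9.81×0.74) = 0.487, which is less than 1, so the flow is subcritical.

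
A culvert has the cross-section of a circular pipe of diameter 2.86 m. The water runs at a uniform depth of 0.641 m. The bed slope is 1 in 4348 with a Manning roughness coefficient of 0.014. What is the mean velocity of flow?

For a circular section of diameter D = 2.86 m at depth y = 0.641 m, the central angle is θ = 2 arccos(1 − 2y/D) = 1.973 rad. Then A = (D²/8)(θ − sin θ) = 1.076 m² and P = Dθ/2 = 2.821 m.
Hydraulic radius R = A/P = 1.076/2.821 = 0.3814 m.
From Manning's equation, V = (1/n) R^(2/3) S^(1/2) = (1/0.014) × 0.3814^(2/3) × 0.00023^(1/2) = 0.57 m/s.

V = 0.57 m/s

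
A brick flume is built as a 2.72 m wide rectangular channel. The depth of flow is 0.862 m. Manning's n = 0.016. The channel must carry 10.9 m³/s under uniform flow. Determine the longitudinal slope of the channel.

Flow area A = b·y = 2.72 × 0.862 = 2.345 m². Wetted perimeter P = b + 2y = 2.72 + 2×0.862 = 4.444 m.
Hydraulic radius R = A/P = 2.345/4.444 = 0.5276 m.
From Manning's equation, S = [nQ / (1 A R^(2/3))]² = [0.016 × 10.9 / (1 × 2.345 × 0.5276^(2/3))]² = 0.013.

S = 0.013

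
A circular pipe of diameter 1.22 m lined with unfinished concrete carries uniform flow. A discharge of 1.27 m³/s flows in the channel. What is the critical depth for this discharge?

At critical depth, Q² T / (g A³) = 1, i.e. A³/T = Q²/g = 1.27²/9.81 = 0.1644.
Try y = 0.475 m: A³/T = 0.06278 — low.
Try y = 0.697 m: A³/T = 0.2724 — high.
Try y = 0.611 m: A³/T = 0.1647 — ≈ 0.1644.

y_c = 0.611 m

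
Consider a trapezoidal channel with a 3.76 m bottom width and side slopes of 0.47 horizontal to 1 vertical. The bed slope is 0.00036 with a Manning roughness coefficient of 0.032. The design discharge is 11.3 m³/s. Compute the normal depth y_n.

Manning's equation rearranged: A R^(2/3) = nQ / (1·√S) = 0.032 × 11.3 / (√0.00036) = 19.06.
Trying y = 3.21 m: A R^(2/3) = 22.73 — over.
Trying y = 2.51 m: A R^(2/3) = 15.01 — short.
Trying y = 2.89 m: A R^(2/3) = 19.02 — ≈ 19.06.

y_n = 2.89 m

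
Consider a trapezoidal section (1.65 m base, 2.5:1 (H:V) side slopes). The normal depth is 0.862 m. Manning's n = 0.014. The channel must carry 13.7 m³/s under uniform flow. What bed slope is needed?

S = 0.00815

With bottom width b = 1.65 m and side slope z = 2.5: A = (b + zy)y = (1.65 + 2.5×0.862)×0.862 = 3.28 m²; P = b + 2y√(1+z²) = 1.65 + 2×0.862×2.693 = 6.292 m.
Hydraulic radius R = A/P = 3.28/6.292 = 0.5213 m.
From Manning's equation, S = [nQ / (1 A R^(2/3))]² = [0.014 × 13.7 / (1 × 3.28 × 0.5213^(2/3))]² = 0.00815.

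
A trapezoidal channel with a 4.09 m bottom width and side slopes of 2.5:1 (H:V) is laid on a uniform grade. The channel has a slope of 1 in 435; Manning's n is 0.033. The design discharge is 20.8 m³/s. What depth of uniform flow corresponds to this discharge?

Manning's equation rearranged: A R^(2/3) = nQ / (1·√S) = 0.033 × 20.8 / (√0.002299) = 14.32.
Try y = 1.32 m: A R^(2/3) = 8.897 — short.
Try y = 1.67 m: A R^(2/3) = 14.3 — matches.

y_n = 1.67 m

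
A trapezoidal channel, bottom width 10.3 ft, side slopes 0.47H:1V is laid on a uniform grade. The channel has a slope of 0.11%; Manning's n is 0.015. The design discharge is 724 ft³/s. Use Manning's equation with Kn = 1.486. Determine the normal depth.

y_n = 6.87 ft

Manning's equation rearranged: A R^(2/3) = nQ / (1.486·√S) = 0.015 × 724 / (1.486 × √0.0011) = 220.4.
At y = 5.07 ft: A R^(2/3) = 133.5 — too small.
At y = 7.64 ft: A R^(2/3) = 263.1 — too large.
At y = 6.87 ft: A R^(2/3) = 220.2 — close enough.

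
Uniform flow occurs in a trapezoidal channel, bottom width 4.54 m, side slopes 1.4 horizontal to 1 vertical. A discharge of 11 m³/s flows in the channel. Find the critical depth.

y_c = 0.775 m

At critical depth, Q² T / (g A³) = 1, i.e. A³/T = Q²/g = 11²/9.81 = 12.33.
Try y = 0.944 m: A³/T = 23.59 — high.
Try y = 0.775 m: A³/T = 12.35 — close enough.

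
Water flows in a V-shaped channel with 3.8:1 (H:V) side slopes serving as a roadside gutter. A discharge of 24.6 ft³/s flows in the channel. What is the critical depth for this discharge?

y_c = 1.21 ft

At critical depth, Q² T / (g A³) = 1, i.e. A³/T = Q²/g = 24.6²/32.2 = 18.79.
Try y = 1.33 ft: A³/T = 30.05 — over.
Try y = 1.21 ft: A³/T = 18.73 — matches.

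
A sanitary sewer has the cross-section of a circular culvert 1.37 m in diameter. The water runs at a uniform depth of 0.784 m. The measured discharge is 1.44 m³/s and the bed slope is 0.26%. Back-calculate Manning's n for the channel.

For a circular section of diameter D = 1.37 m at depth y = 0.784 m, the central angle is θ = 2 arccos(1 − 2y/D) = 3.432 rad. Then A = (D²/8)(θ − sin θ) = 0.8722 m² and P = Dθ/2 = 2.351 m.
Hydraulic radius R = A/P = 0.8722/2.351 = 0.371 m.
Rearranging Manning's equation: n = (1/Q) A R^(2/3) S^(1/2) = (1/1.44) × 0.8722 × 0.371^(2/3) × √0.0026 = 0.0159.

n = 0.0159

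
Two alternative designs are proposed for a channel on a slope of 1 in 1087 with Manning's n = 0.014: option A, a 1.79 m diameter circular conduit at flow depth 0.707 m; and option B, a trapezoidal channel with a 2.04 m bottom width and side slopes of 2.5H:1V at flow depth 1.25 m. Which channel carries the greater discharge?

channel B

Channel A: For a circular section of diameter D = 1.79 m at depth y = 0.707 m, the central angle is θ = 2 arccos(1 − 2y/D) = 2.718 rad. Then A = (D²/8)(θ − sin θ) = 0.9242 m² and P = Dθ/2 = 2.433 m. Hydraulic radius R = A/P = 0.9242/2.433 = 0.3799 m. Q_A = (1/0.014)·0.9242·0.3799^(2/3)·√0.00092 = 1.05 m³/s.
Channel B: With bottom width b = 2.04 m and side slope z = 2.5: A = (b + zy)y = (2.04 + 2.5×1.25)×1.25 = 6.456 m²; P = b + 2y√(1+z²) = 2.04 + 2×1.25×2.693 = 8.771 m. Hydraulic radius R = A/P = 6.456/8.771 = 0.7361 m. Q_B = (1/0.014)·6.456·0.7361^(2/3)·√0.00092 = 11.4 m³/s.
Q_A = 1.05 m³/s vs Q_B = 11.4 m³/s, so channel B carries more.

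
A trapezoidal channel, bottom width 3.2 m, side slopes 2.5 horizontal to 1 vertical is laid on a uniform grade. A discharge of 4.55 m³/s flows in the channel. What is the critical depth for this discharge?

At critical depth, Q² T / (g A³) = 1, i.e. A³/T = Q²/g = 4.55²/9.81 = 2.11.
Trying y = 0.438 m: A³/T = 1.235 — short.
Trying y = 0.564 m: A³/T = 2.92 — over.
Trying y = 0.513 m: A³/T = 2.109 — close enough.

y_c = 0.513 m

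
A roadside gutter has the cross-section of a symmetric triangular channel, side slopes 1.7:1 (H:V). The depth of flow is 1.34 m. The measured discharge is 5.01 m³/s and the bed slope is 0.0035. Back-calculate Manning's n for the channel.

For a triangular section with side slope z = 1.7: A = zy² = 1.7×1.34² = 3.053 m²; P = 2y√(1+z²) = 2×1.34×1.972 = 5.286 m.
Hydraulic radius R = A/P = 3.053/5.286 = 0.5775 m.
Rearranging Manning's equation: n = (1/Q) A R^(2/3) S^(1/2) = (1/5.01) × 3.053 × 0.5775^(2/3) × √0.0035 = 0.025.

n = 0.025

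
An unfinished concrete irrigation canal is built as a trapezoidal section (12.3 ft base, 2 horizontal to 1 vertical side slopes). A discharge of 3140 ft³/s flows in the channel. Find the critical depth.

y_c = 8.32 ft

At critical depth, Q² T / (g A³) = 1, i.e. A³/T = Q²/g = 3140²/32.2 = 306200.
Trying y = 10.6 ft: A³/T = 818600 — over.
Trying y = 5.83 ft: A³/T = 76520 — short.
Trying y = 8.32 ft: A³/T = 306300 — ≈ 306200.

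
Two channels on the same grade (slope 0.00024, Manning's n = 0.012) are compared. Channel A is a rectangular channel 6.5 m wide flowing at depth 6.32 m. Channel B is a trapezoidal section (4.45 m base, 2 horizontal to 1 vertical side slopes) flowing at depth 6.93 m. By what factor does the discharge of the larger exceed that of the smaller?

Channel A: Flow area A = b·y = 6.5 × 6.32 = 41.08 m². Wetted perimeter P = b + 2y = 6.5 + 2×6.32 = 19.14 m. Hydraulic radius R = A/P = 41.08/19.14 = 2.146 m. Q_A = (1/0.012)·41.08·2.146^(2/3)·√0.00024 = 88.24 m³/s.
Channel B: With bottom width b = 4.45 m and side slope z = 2: A = (b + zy)y = (4.45 + 2×6.93)×6.93 = 126.9 m²; P = b + 2y√(1+z²) = 4.45 + 2×6.93×2.236 = 35.44 m. Hydraulic radius R = A/P = 126.9/35.44 = 3.58 m. Q_B = (1/0.012)·126.9·3.58^(2/3)·√0.00024 = 383.4 m³/s.
The larger discharge is 383.4 m³/s and the smaller is 88.24 m³/s; the ratio is 4.34.

4.34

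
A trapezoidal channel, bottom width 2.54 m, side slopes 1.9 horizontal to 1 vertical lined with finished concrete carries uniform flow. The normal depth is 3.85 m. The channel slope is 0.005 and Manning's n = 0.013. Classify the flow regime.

supercritical

With bottom width b = 2.54 m and side slope z = 1.9: A = (b + zy)y = (2.54 + 1.9×3.85)×3.85 = 37.94 m²; P = b + 2y√(1+z²) = 2.54 + 2×3.85×2.147 = 19.07 m.
Hydraulic radius R = A/P = 37.94/19.07 = 1.989 m.
V = (1/n) R^(2/3) √S = (1/0.013) × 1.989^(2/3) × √0.005 = 8.604 m/s. Hydraulic depth D_h = A/T = 37.94/17.17 = 2.21 m.
Froude number Fr = V/√(g·D_h) = 8.604/√(9.81×2.21) = 1.85, which is greater than 1, so the flow is supercritical.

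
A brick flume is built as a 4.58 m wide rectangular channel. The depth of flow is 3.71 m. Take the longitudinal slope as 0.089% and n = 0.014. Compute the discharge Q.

Flow area A = b·y = 4.58 × 3.71 = 16.99 m². Wetted perimeter P = b + 2y = 4.58 + 2×3.71 = 12 m.
Hydraulic radius R = A/P = 16.99/12 = 1.416 m.
Manning's equation: Q = (1/n) A R^(2/3) S^(1/2) = (1/0.014) × 16.99 × 1.416^(2/3) × 0.00089^(1/2) = 45.7 m³/s.

Q = 45.7 m³/s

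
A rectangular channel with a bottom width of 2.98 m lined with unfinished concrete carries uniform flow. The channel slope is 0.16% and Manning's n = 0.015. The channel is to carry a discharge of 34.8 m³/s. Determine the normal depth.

Manning's equation rearranged: A R^(2/3) = nQ / (1·√S) = 0.015 × 34.8 / (√0.0016) = 13.05.
At y = 3.38 m: A R^(2/3) = 10.3 — short.
At y = 4.93 m: A R^(2/3) = 16.07 — over.
At y = 4.12 m: A R^(2/3) = 13.04 — close enough.

y_n = 4.12 m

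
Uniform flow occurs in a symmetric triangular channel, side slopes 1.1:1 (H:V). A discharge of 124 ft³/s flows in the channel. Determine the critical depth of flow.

y_c = 3.8 ft

At critical depth, Q² T / (g A³) = 1, i.e. A³/T = Q²/g = 124²/32.2 = 477.5.
Try y = 2.73 ft: A³/T = 91.74 — too small.
Try y = 4.36 ft: A³/T = 953.2 — too large.
Try y = 3.8 ft: A³/T = 479.4 — matches.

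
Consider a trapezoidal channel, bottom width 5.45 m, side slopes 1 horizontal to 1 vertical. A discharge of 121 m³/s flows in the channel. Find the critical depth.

At critical depth, Q² T / (g A³) = 1, i.e. A³/T = Q²/g = 121²/9.81 = 1492.
At y = 2.73 m: A³/T = 1021 — short.
At y = 3.71 m: A³/T = 3050 — over.
At y = 3.04 m: A³/T = 1491 — ≈ 1492.

y_c = 3.04 m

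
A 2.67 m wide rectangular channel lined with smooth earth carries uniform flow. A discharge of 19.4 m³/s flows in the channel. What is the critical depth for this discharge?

For a rectangular channel, critical depth y_c = (q²/g)^(1/3) where q = Q/b = 19.4/2.67 = 7.266 m²/s.
So y_c = (7.266²/9.81)^(1/3) = 1.75 m.

y_c = 1.75 m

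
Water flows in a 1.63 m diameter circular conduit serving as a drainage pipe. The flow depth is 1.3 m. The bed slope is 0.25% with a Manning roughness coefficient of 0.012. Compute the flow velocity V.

For a circular section of diameter D = 1.63 m at depth y = 1.3 m, the central angle is θ = 2 arccos(1 − 2y/D) = 4.416 rad. Then A = (D²/8)(θ − sin θ) = 1.784 m² and P = Dθ/2 = 3.599 m.
Hydraulic radius R = A/P = 1.784/3.599 = 0.4958 m.
From Manning's equation, V = (1/n) R^(2/3) S^(1/2) = (1/0.012) × 0.4958^(2/3) × 0.0025^(1/2) = 2.61 m/s.

V = 2.61 m/s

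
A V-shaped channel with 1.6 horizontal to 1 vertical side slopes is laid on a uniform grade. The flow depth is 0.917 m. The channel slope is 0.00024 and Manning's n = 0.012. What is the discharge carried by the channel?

For a triangular section with side slope z = 1.6: A = zy² = 1.6×0.917² = 1.345 m²; P = 2y√(1+z²) = 2×0.917×1.887 = 3.46 m.
Hydraulic radius R = A/P = 1.345/3.46 = 0.3888 m.
Manning's equation: Q = (1/n) A R^(2/3) S^(1/2) = (1/0.012) × 1.345 × 0.3888^(2/3) × 0.00024^(1/2) = 0.925 m³/s.

Q = 0.925 m³/s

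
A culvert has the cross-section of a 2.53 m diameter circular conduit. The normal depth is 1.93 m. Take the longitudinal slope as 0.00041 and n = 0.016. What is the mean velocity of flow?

V = 1.06 m/s

For a circular section of diameter D = 2.53 m at depth y = 1.93 m, the central angle is θ = 2 arccos(1 − 2y/D) = 4.249 rad. Then A = (D²/8)(θ − sin θ) = 4.115 m² and P = Dθ/2 = 5.375 m.
Hydraulic radius R = A/P = 4.115/5.375 = 0.7656 m.
From Manning's equation, V = (1/n) R^(2/3) S^(1/2) = (1/0.016) × 0.7656^(2/3) × 0.00041^(1/2) = 1.06 m/s.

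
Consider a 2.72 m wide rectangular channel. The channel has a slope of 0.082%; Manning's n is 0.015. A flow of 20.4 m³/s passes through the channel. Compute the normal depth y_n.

Manning's equation rearranged: A R^(2/3) = nQ / (1·√S) = 0.015 × 20.4 / (√0.00082) = 10.69.
Trying y = 4.78 m: A R^(2/3) = 13.51 — over.
Trying y = 3.42 m: A R^(2/3) = 9.135 — short.
Trying y = 3.91 m: A R^(2/3) = 10.7 — matches.

y_n = 3.91 m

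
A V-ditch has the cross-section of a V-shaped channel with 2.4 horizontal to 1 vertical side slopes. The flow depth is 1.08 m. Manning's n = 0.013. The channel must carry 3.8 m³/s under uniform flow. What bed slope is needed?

For a triangular section with side slope z = 2.4: A = zy² = 2.4×1.08² = 2.799 m²; P = 2y√(1+z²) = 2×1.08×2.6 = 5.616 m.
Hydraulic radius R = A/P = 2.799/5.616 = 0.4985 m.
From Manning's equation, S = [nQ / (1 A R^(2/3))]² = [0.013 × 3.8 / (1 × 2.799 × 0.4985^(2/3))]² = 0.000788.

S = 0.000788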